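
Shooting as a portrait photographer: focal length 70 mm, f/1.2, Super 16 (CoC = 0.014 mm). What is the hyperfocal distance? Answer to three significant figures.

292 m

Hyperfocal distance H = f²/(N·c) + f = 70²/(1.2 × 0.014) + 70 = 4900/0.0168 + 70 ≈ 291736.7 mm ≈ 292 m.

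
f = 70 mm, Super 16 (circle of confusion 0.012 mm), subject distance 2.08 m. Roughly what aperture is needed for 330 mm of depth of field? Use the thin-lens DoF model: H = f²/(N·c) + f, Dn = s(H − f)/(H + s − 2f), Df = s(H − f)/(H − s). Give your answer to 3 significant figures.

Write h = H − f = f²/(N·c). The thin-lens limits are Dn = s·h/(h + (s−f)) and Df = s·h/(h − (s−f)), so DoF = Df − Dn = 2·s·(s−f)·h / (h² − (s−f)²).
That is a quadratic in h: DoF·h² − 2·s·(s−f)·h − DoF·(s−f)² = 0 ⇒ h = (s−f)·(s + √(s² + DoF²)) / DoF = 2010 × (2080 + √(2080² + 330²)) / 330 = 2010 × (2080 + 2106.02) / 330 ≈ 25497 mm.
Then N = f²/(c·h) = 70² / (0.012 × 25497) = 4900 / 305.96 ≈ 16.

f/16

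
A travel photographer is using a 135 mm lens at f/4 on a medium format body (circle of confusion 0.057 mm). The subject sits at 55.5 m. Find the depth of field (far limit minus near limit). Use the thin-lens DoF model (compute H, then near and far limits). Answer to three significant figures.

148 m

Hyperfocal distance H = f²/(N·c) + f = 135²/(4 × 0.057) + 135 = 18225/0.228 + 135 ≈ 80069.2 mm ≈ 80.07 m.
Near limit Dn = s·(H − f)/(H + s − 2f) = 55500 × (80069.2 − 135) / (80069.2 + 55500 − 2 × 135) = 55500 × 79934.2 / 135299.2 ≈ 32789 mm.
Far limit Df = s·(H − f)/(H − s) = 55500 × (80069.2 − 135) / (80069.2 − 55500) = 55500 × 79934.2 / 24569.2 ≈ 180565 mm.
Depth of field = Df − Dn = 180565 − 32789 ≈ 147776 mm ≈ 148 m.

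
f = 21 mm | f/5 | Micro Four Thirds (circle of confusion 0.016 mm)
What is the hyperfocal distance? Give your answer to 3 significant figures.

5.53 m

Hyperfocal distance H = f²/(N·c) + f = 21²/(5 × 0.016) + 21 = 441/0.08 + 21 ≈ 5533.5 mm ≈ 5.53 m.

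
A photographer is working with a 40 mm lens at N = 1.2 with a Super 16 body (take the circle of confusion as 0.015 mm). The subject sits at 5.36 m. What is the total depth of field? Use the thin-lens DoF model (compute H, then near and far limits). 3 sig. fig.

0.644 m

Hyperfocal distance H = f²/(N·c) + f = 40²/(1.2 × 0.015) + 40 = 1600/0.018 + 40 ≈ 88928.9 mm ≈ 88.93 m.
Near limit Dn = s·(H − f)/(H + s − 2f) = 5360 × (88928.9 − 40) / (88928.9 + 5360 − 2 × 40) = 5360 × 88888.9 / 94208.9 ≈ 5057.32 mm.
Far limit Df = s·(H − f)/(H − s) = 5360 × (88928.9 − 40) / (88928.9 − 5360) = 5360 × 88888.9 / 83568.9 ≈ 5701.22 mm.
Depth of field = Df − Dn = 5701.22 − 5057.32 ≈ 643.90 mm ≈ 0.644 m.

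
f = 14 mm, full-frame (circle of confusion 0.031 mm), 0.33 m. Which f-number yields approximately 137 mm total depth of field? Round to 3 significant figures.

Write h = H − f = f²/(N·c). The thin-lens limits are Dn = s·h/(h + (s−f)) and Df = s·h/(h − (s−f)), so DoF = Df − Dn = 2·s·(s−f)·h / (h² − (s−f)²).
That is a quadratic in h: DoF·h² − 2·s·(s−f)·h − DoF·(s−f)² = 0 ⇒ h = (s−f)·(s + √(s² + DoF²)) / DoF = 316 × (330 + √(330² + 137²)) / 137 = 316 × (330 + 357.308) / 137 ≈ 1585.3 mm.
Then N = f²/(c·h) = 14² / (0.031 × 1585.3) = 196 / 49.145 ≈ 3.99.

f/3.99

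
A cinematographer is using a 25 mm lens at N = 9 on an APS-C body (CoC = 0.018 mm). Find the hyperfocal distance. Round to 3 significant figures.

Hyperfocal distance H = f²/(N·c) + f = 25²/(9 × 0.018) + 25 = 625/0.162 + 25 ≈ 3883.0 mm ≈ 3.88 m.

3.88 m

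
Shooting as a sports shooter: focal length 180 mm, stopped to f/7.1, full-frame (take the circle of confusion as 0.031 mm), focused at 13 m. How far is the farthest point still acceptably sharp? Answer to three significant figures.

Hyperfocal distance H = f²/(N·c) + f = 180²/(7.1 × 0.031) + 180 = 32400/0.2201 + 180 ≈ 147385.8 mm ≈ 147.4 m.
Far limit Df = s·(H − f)/(H − s) = 13000 × (147385.8 − 180) / (147385.8 − 13000) = 13000 × 147205.8 / 134385.8 ≈ 14240 mm ≈ 14.2 m.

14.2 m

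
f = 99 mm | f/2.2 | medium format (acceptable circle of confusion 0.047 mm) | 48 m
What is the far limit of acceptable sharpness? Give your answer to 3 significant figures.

97.0 m

Hyperfocal distance H = f²/(N·c) + f = 99²/(2.2 × 0.047) + 99 = 9801/0.1034 + 99 ≈ 94886.2 mm ≈ 94.89 m.
Far limit Df = s·(H − f)/(H − s) = 48000 × (94886.2 − 99) / (94886.2 − 48000) = 48000 × 94787.2 / 46886.2 ≈ 97039 mm ≈ 97.0 m.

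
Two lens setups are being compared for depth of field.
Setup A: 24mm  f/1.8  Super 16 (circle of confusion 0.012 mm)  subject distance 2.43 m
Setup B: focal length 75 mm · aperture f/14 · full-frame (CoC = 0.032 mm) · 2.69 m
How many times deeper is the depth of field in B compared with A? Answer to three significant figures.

2.65

Setup A: H = 24²/(1.8×0.012) + 24 ≈ 26690.7 mm; DoF = Df − Dn = 2670.99 − 2228.90 ≈ 442.09 mm.
Setup B: H = 75²/(14×0.032) + 75 ≈ 12630.8 mm; DoF = Df − Dn = 3397.6 − 2226.3 ≈ 1171.3 mm.
Ratio = 1171.3 / 442.09 ≈ 2.65.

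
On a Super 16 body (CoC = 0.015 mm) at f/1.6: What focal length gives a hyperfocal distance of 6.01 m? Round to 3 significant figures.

From H = f²/(N·c) + f, with f ≪ H: f ≈ √(H·N·c) = √(6010 × 1.6 × 0.015) = √144.24 ≈ 12.01 mm.
The +f correction barely moves this — solving exactly, f² + N·c·f − N·c·H = 0 ⇒ f = (−N·c + √((N·c)² + 4·N·c·H))/2 = (−0.024 + √576.96)/2 ≈ 11.998 mm, so f ≈ 12.0 mm.

12.0 mm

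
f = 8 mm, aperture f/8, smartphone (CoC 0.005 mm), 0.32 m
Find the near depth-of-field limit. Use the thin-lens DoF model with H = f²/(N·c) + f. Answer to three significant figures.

268 mm

Hyperfocal distance H = f²/(N·c) + f = 8²/(8 × 0.005) + 8 = 64/0.04 + 8 ≈ 1608.0 mm ≈ 1.608 m.
Near limit Dn = s·(H − f)/(H + s − 2f) = 320 × (1608.0 − 8) / (1608.0 + 320 − 2 × 8) = 320 × 1600.0 / 1912.0 ≈ 267.78 mm.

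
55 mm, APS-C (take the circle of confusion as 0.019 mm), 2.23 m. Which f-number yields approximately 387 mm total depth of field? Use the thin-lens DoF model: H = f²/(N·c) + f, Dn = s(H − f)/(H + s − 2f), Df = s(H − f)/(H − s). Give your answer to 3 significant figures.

Write h = H − f = f²/(N·c). The thin-lens limits are Dn = s·h/(h + (s−f)) and Df = s·h/(h − (s−f)), so DoF = Df − Dn = 2·s·(s−f)·h / (h² − (s−f)²).
That is a quadratic in h: DoF·h² − 2·s·(s−f)·h − DoF·(s−f)² = 0 ⇒ h = (s−f)·(s + √(s² + DoF²)) / DoF = 2175 × (2230 + √(2230² + 387²)) / 387 = 2175 × (2230 + 2263.33) / 387 ≈ 25253 mm.
Then N = f²/(c·h) = 55² / (0.019 × 25253) = 3025 / 479.81 ≈ 6.30.

f/6.30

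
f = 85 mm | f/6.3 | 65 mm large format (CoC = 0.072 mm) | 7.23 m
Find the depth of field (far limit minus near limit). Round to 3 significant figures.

Hyperfocal distance H = f²/(N·c) + f = 85²/(6.3 × 0.072) + 85 = 7225/0.4536 + 85 ≈ 16013.1 mm ≈ 16.01 m.
Near limit Dn = s·(H − f)/(H + s − 2f) = 7230 × (16013.1 − 85) / (16013.1 + 7230 − 2 × 85) = 7230 × 15928.1 / 23073.1 ≈ 4991.1 mm.
Far limit Df = s·(H − f)/(H − s) = 7230 × (16013.1 − 85) / (16013.1 − 7230) = 7230 × 15928.1 / 8783.1 ≈ 13111.5 mm.
Depth of field = Df − Dn = 13111.5 − 4991.1 ≈ 8120.4 mm ≈ 8.12 m.

8.12 m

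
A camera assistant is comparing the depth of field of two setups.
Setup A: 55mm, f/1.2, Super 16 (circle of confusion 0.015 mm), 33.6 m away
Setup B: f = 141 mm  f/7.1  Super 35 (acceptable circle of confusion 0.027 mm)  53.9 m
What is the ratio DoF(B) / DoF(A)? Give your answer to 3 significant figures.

Setup A: H = 55²/(1.2×0.015) + 55 ≈ 168110.6 mm; DoF = Df − Dn = 41979 − 28009 ≈ 13970 mm.
Setup B: H = 141²/(7.1×0.027) + 141 ≈ 103849.9 mm; DoF = Df − Dn = 111910 − 35499 ≈ 76411 mm.
Ratio = 76411 / 13970 ≈ 5.47.

5.47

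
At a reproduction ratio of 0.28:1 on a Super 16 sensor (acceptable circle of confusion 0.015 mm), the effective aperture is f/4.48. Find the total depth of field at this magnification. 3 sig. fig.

At magnification m, DoF ≈ 2·N_eff·c/m² = 2 × 4.48 × 0.015 / 0.28² = 0.1344 / 0.0784 ≈ 1.71 mm.

1.71 mm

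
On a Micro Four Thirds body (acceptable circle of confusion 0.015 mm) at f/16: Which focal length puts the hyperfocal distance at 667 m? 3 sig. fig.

From H = f²/(N·c) + f, with f ≪ H: f ≈ √(H·N·c) = √(667000 × 16 × 0.015) = √160080 ≈ 400.1 mm.
The +f correction barely moves this — solving exactly, f² + N·c·f − N·c·H = 0 ⇒ f = (−N·c + √((N·c)² + 4·N·c·H))/2 = (−0.24 + √640320)/2 ≈ 399.98 mm, so f ≈ 400 mm.

400 mm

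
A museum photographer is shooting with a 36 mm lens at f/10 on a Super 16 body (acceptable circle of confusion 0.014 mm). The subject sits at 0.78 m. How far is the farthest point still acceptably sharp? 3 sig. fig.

0.848 m

Hyperfocal distance H = f²/(N·c) + f = 36²/(10 × 0.014) + 36 = 1296/0.14 + 36 ≈ 9293.1 mm ≈ 9.293 m.
Far limit Df = s·(H − f)/(H − s) = 780 × (9293.1 − 36) / (9293.1 − 780) = 780 × 9257.1 / 8513.1 ≈ 848.17 mm ≈ 0.848 m.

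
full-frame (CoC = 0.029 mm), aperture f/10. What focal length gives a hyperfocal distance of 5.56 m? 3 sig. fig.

40.0 mm

From H = f²/(N·c) + f, with f ≪ H: f ≈ √(H·N·c) = √(5560 × 10 × 0.029) = √1612.4 ≈ 40.15 mm.
Exact: f² + N·c·f − N·c·H = 0 ⇒ f = (−N·c + √((N·c)² + 4·N·c·H))/2 = (−0.29 + √6449.7)/2 ≈ 40.010 mm ≈ 40.0 mm.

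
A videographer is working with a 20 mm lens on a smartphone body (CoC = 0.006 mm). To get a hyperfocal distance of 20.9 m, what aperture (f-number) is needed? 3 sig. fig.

f/3.19

Rearrange H = f²/(N·c) + f for N: N = f² / ((H − f)·c).
N = 20² / ((20900 − 20) × 0.006) = 400 / 125.3 ≈ 3.19.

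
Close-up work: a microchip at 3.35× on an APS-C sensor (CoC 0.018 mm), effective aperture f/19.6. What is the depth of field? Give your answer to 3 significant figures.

At magnification m, DoF ≈ 2·N_eff·c/m² = 2 × 19.6 × 0.018 / 3.35² = 0.7056 / 11.22 ≈ 0.0629 mm.

0.0629 mm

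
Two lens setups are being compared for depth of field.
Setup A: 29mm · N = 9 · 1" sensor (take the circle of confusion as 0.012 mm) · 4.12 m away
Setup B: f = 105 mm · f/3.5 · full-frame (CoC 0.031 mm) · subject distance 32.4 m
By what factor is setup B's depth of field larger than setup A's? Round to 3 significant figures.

Setup A: H = 29²/(9×0.012) + 29 ≈ 7816.0 mm; DoF = Df − Dn = 8680.3 − 2701.0 ≈ 5979.3 mm.
Setup B: H = 105²/(3.5×0.031) + 105 ≈ 101717.9 mm; DoF = Df − Dn = 47495 − 24586 ≈ 22909 mm.
Ratio = 22909 / 5979.3 ≈ 3.83.

3.83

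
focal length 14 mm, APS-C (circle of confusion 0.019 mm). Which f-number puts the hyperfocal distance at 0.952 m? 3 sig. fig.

f/11

Rearrange H = f²/(N·c) + f for N: N = f² / ((H − f)·c).
N = 14² / ((952 − 14) × 0.019) = 196 / 17.82 ≈ 11.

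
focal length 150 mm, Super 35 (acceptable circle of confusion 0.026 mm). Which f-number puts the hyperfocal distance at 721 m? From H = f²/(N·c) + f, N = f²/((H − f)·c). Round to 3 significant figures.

f/1.20

Rearrange H = f²/(N·c) + f for N: N = f² / ((H − f)·c).
N = 150² / ((721000 − 150) × 0.026) = 22500 / 18742 ≈ 1.20.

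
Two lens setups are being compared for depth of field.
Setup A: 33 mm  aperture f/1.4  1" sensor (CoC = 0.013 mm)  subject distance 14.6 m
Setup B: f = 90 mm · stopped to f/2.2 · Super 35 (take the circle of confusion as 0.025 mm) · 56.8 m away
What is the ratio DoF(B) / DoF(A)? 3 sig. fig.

Setup A: H = 33²/(1.4×0.013) + 33 ≈ 59868.2 mm; DoF = Df − Dn = 19298.2 − 11741.5 ≈ 7556.7 mm.
Setup B: H = 90²/(2.2×0.025) + 90 ≈ 147362.7 mm; DoF = Df − Dn = 92368 − 41009 ≈ 51359 mm.
Ratio = 51359 / 7556.7 ≈ 6.80.

6.80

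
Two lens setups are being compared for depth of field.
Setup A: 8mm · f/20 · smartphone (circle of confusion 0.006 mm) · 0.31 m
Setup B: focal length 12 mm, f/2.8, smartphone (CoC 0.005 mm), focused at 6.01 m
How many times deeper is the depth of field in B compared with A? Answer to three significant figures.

Setup A: H = 8²/(20×0.006) + 8 ≈ 541.3 mm; DoF = Df − Dn = 714.70 − 197.92 ≈ 516.78 mm.
Setup B: H = 12²/(2.8×0.005) + 12 ≈ 10297.7 mm; DoF = Df − Dn = 14417 − 3796 ≈ 10621 mm.
Ratio = 10621 / 516.78 ≈ 20.6.

20.6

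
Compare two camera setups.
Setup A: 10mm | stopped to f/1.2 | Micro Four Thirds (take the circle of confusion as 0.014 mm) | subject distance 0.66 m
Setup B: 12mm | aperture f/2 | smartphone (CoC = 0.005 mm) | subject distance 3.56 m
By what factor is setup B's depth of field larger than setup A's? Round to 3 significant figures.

Setup A: H = 10²/(1.2×0.014) + 10 ≈ 5962.4 mm; DoF = Df − Dn = 740.91 − 595.02 ≈ 145.89 mm.
Setup B: H = 12²/(2×0.005) + 12 ≈ 14412.0 mm; DoF = Df − Dn = 4723.9 − 2856.3 ≈ 1867.6 mm.
Ratio = 1867.6 / 145.89 ≈ 12.8.

12.8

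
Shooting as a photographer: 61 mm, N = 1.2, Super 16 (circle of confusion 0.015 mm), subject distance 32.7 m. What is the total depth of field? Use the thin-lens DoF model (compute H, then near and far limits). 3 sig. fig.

Hyperfocal distance H = f²/(N·c) + f = 61²/(1.2 × 0.015) + 61 = 3721/0.018 + 61 ≈ 206783.2 mm ≈ 206.8 m.
Near limit Dn = s·(H − f)/(H + s − 2f) = 32700 × (206783.2 − 61) / (206783.2 + 32700 − 2 × 61) = 32700 × 206722.2 / 239361.2 ≈ 28241 mm.
Far limit Df = s·(H − f)/(H − s) = 32700 × (206783.2 − 61) / (206783.2 − 32700) = 32700 × 206722.2 / 174083.2 ≈ 38831 mm.
Depth of field = Df − Dn = 38831 − 28241 ≈ 10590 mm ≈ 10.6 m.

10.6 m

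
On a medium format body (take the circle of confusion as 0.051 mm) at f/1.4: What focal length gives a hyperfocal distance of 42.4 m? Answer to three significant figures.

55.0 mm

From H = f²/(N·c) + f, with f ≪ H: f ≈ √(H·N·c) = √(42400 × 1.4 × 0.051) = √3027.4 ≈ 55.02 mm.
The +f correction barely moves this — solving exactly, f² + N·c·f − N·c·H = 0 ⇒ f = (−N·c + √((N·c)² + 4·N·c·H))/2 = (−0.0714 + √12109)/2 ≈ 54.986 mm, so f ≈ 55.0 mm.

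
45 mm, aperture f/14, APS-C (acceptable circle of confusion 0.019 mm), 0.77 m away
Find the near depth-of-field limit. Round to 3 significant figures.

0.703 m

Hyperfocal distance H = f²/(N·c) + f = 45²/(14 × 0.019) + 45 = 2025/0.266 + 45 ≈ 7657.8 mm ≈ 7.658 m.
Near limit Dn = s·(H − f)/(H + s − 2f) = 770 × (7657.8 − 45) / (7657.8 + 770 − 2 × 45) = 770 × 7612.8 / 8337.8 ≈ 703.05 mm ≈ 0.703 m.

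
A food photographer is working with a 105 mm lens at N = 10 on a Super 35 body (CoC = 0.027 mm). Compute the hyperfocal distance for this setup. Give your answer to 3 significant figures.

Hyperfocal distance H = f²/(N·c) + f = 105²/(10 × 0.027) + 105 = 11025/0.27 + 105 ≈ 40938.3 mm ≈ 40.9 m.

40.9 m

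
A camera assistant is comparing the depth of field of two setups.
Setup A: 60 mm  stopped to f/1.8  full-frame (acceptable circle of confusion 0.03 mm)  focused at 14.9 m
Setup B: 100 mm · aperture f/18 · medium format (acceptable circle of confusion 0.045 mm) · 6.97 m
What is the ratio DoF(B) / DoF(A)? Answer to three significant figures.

1.61

Setup A: H = 60²/(1.8×0.03) + 60 ≈ 66726.7 mm; DoF = Df − Dn = 19166.5 − 12187.1 ≈ 6979.4 mm.
Setup B: H = 100²/(18×0.045) + 100 ≈ 12445.7 mm; DoF = Df − Dn = 15715 − 4478 ≈ 11237 mm.
Ratio = 11237 / 6979.4 ≈ 1.61.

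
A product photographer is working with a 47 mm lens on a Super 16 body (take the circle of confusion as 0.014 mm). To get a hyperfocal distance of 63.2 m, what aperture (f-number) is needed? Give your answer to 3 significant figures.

Rearrange H = f²/(N·c) + f for N: N = f² / ((H − f)·c).
N = 47² / ((63200 − 47) × 0.014) = 2209 / 884.1 ≈ 2.50.

f/2.50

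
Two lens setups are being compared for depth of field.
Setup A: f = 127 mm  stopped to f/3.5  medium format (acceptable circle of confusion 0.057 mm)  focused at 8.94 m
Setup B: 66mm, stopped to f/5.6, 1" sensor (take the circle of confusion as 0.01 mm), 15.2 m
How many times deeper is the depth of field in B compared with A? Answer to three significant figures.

3.12

Setup A: H = 127²/(3.5×0.057) + 127 ≈ 80974.1 mm; DoF = Df − Dn = 10033.8 − 8061.3 ≈ 1972.5 mm.
Setup B: H = 66²/(5.6×0.01) + 66 ≈ 77851.7 mm; DoF = Df − Dn = 18871.7 − 12724.3 ≈ 6147.4 mm.
Ratio = 6147.4 / 1972.5 ≈ 3.12.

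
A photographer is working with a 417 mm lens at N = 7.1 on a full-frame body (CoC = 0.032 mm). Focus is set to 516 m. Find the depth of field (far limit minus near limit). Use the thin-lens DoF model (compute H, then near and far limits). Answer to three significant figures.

1270 m

Hyperfocal distance H = f²/(N·c) + f = 417²/(7.1 × 0.032) + 417 = 173889/0.2272 + 417 ≈ 765773.5 mm ≈ 765.8 m.
Near limit Dn = s·(H − f)/(H + s − 2f) = 516000 × (765773.5 − 417) / (765773.5 + 516000 − 2 × 417) = 516000 × 765356.5 / 1280939.5 ≈ 308308 mm.
Far limit Df = s·(H − f)/(H − s) = 516000 × (765773.5 − 417) / (765773.5 − 516000) = 516000 × 765356.5 / 249773.5 ≈ 1581128 mm.
Depth of field = Df − Dn = 1581128 − 308308 ≈ 1272820 mm ≈ 1270 m.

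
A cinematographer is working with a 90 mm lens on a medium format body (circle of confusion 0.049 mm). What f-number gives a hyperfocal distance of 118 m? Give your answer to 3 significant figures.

f/1.40

Rearrange H = f²/(N·c) + f for N: N = f² / ((H − f)·c).
N = 90² / ((118000 − 90) × 0.049) = 8100 / 5778 ≈ 1.40.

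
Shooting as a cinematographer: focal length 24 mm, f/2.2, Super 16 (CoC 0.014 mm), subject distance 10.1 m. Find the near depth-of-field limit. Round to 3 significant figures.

Hyperfocal distance H = f²/(N·c) + f = 24²/(2.2 × 0.014) + 24 = 576/0.0308 + 24 ≈ 18725.3 mm ≈ 18.73 m.
Near limit Dn = s·(H − f)/(H + s − 2f) = 10100 × (18725.3 − 24) / (18725.3 + 10100 − 2 × 24) = 10100 × 18701.3 / 28777.3 ≈ 6563.6 mm ≈ 6.56 m.

6.56 m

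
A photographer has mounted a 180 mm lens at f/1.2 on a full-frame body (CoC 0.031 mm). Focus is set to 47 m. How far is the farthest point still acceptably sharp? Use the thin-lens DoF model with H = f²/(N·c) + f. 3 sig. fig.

49.7 m

Hyperfocal distance H = f²/(N·c) + f = 180²/(1.2 × 0.031) + 180 = 32400/0.0372 + 180 ≈ 871147.7 mm ≈ 871.1 m.
Far limit Df = s·(H − f)/(H − s) = 47000 × (871147.7 − 180) / (871147.7 − 47000) = 47000 × 870967.7 / 824147.7 ≈ 49670 mm ≈ 49.7 m.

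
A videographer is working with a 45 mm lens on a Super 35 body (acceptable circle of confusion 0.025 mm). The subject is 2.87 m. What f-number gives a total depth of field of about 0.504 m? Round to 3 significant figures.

Write h = H − f = f²/(N·c). The thin-lens limits are Dn = s·h/(h + (s−f)) and Df = s·h/(h − (s−f)), so DoF = Df − Dn = 2·s·(s−f)·h / (h² − (s−f)²).
That is a quadratic in h: DoF·h² − 2·s·(s−f)·h − DoF·(s−f)² = 0 ⇒ h = (s−f)·(s + √(s² + DoF²)) / DoF = 2825 × (2870 + √(2870² + 504²)) / 504 = 2825 × (2870 + 2913.92) / 504 ≈ 32420 mm.
Then N = f²/(c·h) = 45² / (0.025 × 32420) = 2025 / 810.49 ≈ 2.50.

f/2.50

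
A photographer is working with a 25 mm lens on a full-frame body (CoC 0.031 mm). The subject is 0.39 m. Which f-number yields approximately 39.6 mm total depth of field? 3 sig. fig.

Write h = H − f = f²/(N·c). The thin-lens limits are Dn = s·h/(h + (s−f)) and Df = s·h/(h − (s−f)), so DoF = Df − Dn = 2·s·(s−f)·h / (h² − (s−f)²).
That is a quadratic in h: DoF·h² − 2·s·(s−f)·h − DoF·(s−f)² = 0 ⇒ h = (s−f)·(s + √(s² + DoF²)) / DoF = 365 × (390 + √(390² + 39.6²)) / 39.6 = 365 × (390 + 392.005) / 39.6 ≈ 7207.9 mm.
Then N = f²/(c·h) = 25² / (0.031 × 7207.9) = 625 / 223.44 ≈ 2.80.

f/2.80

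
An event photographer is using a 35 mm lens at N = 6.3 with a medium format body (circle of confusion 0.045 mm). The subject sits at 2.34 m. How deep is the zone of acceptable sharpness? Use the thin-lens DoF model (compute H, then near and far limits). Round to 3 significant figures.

Hyperfocal distance H = f²/(N·c) + f = 35²/(6.3 × 0.045) + 35 = 1225/0.2835 + 35 ≈ 4356.0 mm ≈ 4.356 m.
Near limit Dn = s·(H − f)/(H + s − 2f) = 2340 × (4356.0 − 35) / (4356.0 + 2340 − 2 × 35) = 2340 × 4321.0 / 6626.0 ≈ 1526.0 mm.
Far limit Df = s·(H − f)/(H − s) = 2340 × (4356.0 − 35) / (4356.0 − 2340) = 2340 × 4321.0 / 2016.0 ≈ 5015.5 mm.
Depth of field = Df − Dn = 5015.5 − 1526.0 ≈ 3489.5 mm ≈ 3.49 m.

3.49 m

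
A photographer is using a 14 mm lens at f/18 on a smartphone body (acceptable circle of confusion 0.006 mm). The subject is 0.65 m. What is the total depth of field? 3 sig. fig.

0.519 m

Hyperfocal distance H = f²/(N·c) + f = 14²/(18 × 0.006) + 14 = 196/0.108 + 14 ≈ 1828.8 mm ≈ 1.829 m.
Near limit Dn = s·(H − f)/(H + s − 2f) = 650 × (1828.8 − 14) / (1828.8 + 650 − 2 × 14) = 650 × 1814.8 / 2450.8 ≈ 481.32 mm.
Far limit Df = s·(H − f)/(H − s) = 650 × (1828.8 − 14) / (1828.8 − 650) = 650 × 1814.8 / 1178.8 ≈ 1000.69 mm.
Depth of field = Df − Dn = 1000.69 − 481.32 ≈ 519.37 mm ≈ 0.519 m.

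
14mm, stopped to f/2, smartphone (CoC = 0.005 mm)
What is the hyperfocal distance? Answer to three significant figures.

19.6 m

Hyperfocal distance H = f²/(N·c) + f = 14²/(2 × 0.005) + 14 = 196/0.01 + 14 ≈ 19614.0 mm ≈ 19.6 m.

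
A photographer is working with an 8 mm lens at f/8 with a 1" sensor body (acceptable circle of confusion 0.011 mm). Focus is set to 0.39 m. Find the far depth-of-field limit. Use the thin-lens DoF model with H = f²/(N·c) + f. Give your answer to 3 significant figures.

Hyperfocal distance H = f²/(N·c) + f = 8²/(8 × 0.011) + 8 = 64/0.088 + 8 ≈ 735.3 mm ≈ 0.735 m.
Far limit Df = s·(H − f)/(H − s) = 390 × (735.3 − 8) / (735.3 − 390) = 390 × 727.3 / 345.3 ≈ 821.48 mm ≈ 0.821 m.

0.821 m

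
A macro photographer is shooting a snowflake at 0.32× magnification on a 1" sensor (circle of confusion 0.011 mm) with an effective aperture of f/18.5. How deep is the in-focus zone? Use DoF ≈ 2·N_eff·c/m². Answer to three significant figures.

At magnification m, DoF ≈ 2·N_eff·c/m² = 2 × 18.5 × 0.011 / 0.32² = 0.407 / 0.1024 ≈ 3.97 mm.

3.97 mm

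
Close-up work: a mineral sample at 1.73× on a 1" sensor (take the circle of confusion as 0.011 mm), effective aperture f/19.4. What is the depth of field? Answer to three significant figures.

0.143 mm

At magnification m, DoF ≈ 2·N_eff·c/m² = 2 × 19.4 × 0.011 / 1.73² = 0.4268 / 2.993 ≈ 0.143 mm.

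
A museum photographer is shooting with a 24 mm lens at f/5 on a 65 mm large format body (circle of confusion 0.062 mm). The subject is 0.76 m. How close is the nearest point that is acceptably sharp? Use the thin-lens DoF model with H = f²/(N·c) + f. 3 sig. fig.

0.544 m

Hyperfocal distance H = f²/(N·c) + f = 24²/(5 × 0.062) + 24 = 576/0.31 + 24 ≈ 1882.1 mm ≈ 1.882 m.
Near limit Dn = s·(H − f)/(H + s − 2f) = 760 × (1882.1 − 24) / (1882.1 + 760 − 2 × 24) = 760 × 1858.1 / 2594.1 ≈ 544.37 mm ≈ 0.544 m.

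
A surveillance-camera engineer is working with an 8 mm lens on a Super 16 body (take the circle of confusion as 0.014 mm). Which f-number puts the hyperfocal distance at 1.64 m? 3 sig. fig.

f/2.80

Rearrange H = f²/(N·c) + f for N: N = f² / ((H − f)·c).
N = 8² / ((1640 − 8) × 0.014) = 64 / 22.85 ≈ 2.80.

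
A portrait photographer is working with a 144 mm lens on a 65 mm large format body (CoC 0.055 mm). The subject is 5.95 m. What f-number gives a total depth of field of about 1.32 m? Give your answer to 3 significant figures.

Write h = H − f = f²/(N·c). The thin-lens limits are Dn = s·h/(h + (s−f)) and Df = s·h/(h − (s−f)), so DoF = Df − Dn = 2·s·(s−f)·h / (h² − (s−f)²).
That is a quadratic in h: DoF·h² − 2·s·(s−f)·h − DoF·(s−f)² = 0 ⇒ h = (s−f)·(s + √(s² + DoF²)) / DoF = 5806 × (5950 + √(5950² + 1320²)) / 1320 = 5806 × (5950 + 6094.66) / 1320 ≈ 52978 mm.
Then N = f²/(c·h) = 144² / (0.055 × 52978) = 20736 / 2913.8 ≈ 7.12.

f/7.12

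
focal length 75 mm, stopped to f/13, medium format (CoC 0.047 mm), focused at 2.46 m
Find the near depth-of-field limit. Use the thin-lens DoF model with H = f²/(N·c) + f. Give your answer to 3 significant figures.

1.95 m

Hyperfocal distance H = f²/(N·c) + f = 75²/(13 × 0.047) + 75 = 5625/0.611 + 75 ≈ 9281.2 mm ≈ 9.281 m.
Near limit Dn = s·(H − f)/(H + s − 2f) = 2460 × (9281.2 − 75) / (9281.2 + 2460 − 2 × 75) = 2460 × 9206.2 / 11591.2 ≈ 1953.8 mm ≈ 1.95 m.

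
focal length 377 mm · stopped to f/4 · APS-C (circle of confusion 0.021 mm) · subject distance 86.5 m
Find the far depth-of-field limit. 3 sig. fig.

Hyperfocal distance H = f²/(N·c) + f = 377²/(4 × 0.021) + 377 = 142129/0.084 + 377 ≈ 1692388.9 mm ≈ 1692 m.
Far limit Df = s·(H − f)/(H − s) = 86500 × (1692388.9 − 377) / (1692388.9 − 86500) = 86500 × 1692011.9 / 1605888.9 ≈ 91139 mm ≈ 91.1 m.

91.1 m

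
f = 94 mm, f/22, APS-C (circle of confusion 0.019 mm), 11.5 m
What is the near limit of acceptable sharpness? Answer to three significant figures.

Hyperfocal distance H = f²/(N·c) + f = 94²/(22 × 0.019) + 94 = 8836/0.418 + 94 ≈ 21232.8 mm ≈ 21.23 m.
Near limit Dn = s·(H − f)/(H + s − 2f) = 11500 × (21232.8 − 94) / (21232.8 + 11500 − 2 × 94) = 11500 × 21138.8 / 32544.8 ≈ 7469.6 mm ≈ 7.47 m.

7.47 m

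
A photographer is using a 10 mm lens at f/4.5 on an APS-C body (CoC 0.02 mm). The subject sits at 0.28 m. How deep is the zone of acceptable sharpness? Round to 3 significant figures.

Hyperfocal distance H = f²/(N·c) + f = 10²/(4.5 × 0.02) + 10 = 100/0.09 + 10 ≈ 1121.1 mm ≈ 1.121 m.
Near limit Dn = s·(H − f)/(H + s − 2f) = 280 × (1121.1 − 10) / (1121.1 + 280 − 2 × 10) = 280 × 1111.1 / 1381.1 ≈ 225.26 mm.
Far limit Df = s·(H − f)/(H − s) = 280 × (1121.1 − 10) / (1121.1 − 280) = 280 × 1111.1 / 841.1 ≈ 369.88 mm.
Depth of field = Df − Dn = 369.88 − 225.26 ≈ 144.62 mm.

145 mm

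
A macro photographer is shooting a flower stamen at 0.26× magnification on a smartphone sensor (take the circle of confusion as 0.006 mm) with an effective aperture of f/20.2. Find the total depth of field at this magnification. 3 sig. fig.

At magnification m, DoF ≈ 2·N_eff·c/m² = 2 × 20.2 × 0.006 / 0.26² = 0.2424 / 0.0676 ≈ 3.59 mm.

3.59 mm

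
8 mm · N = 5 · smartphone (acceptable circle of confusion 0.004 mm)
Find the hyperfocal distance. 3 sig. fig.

3.21 m

Hyperfocal distance H = f²/(N·c) + f = 8²/(5 × 0.004) + 8 = 64/0.02 + 8 ≈ 3208.0 mm ≈ 3.21 m.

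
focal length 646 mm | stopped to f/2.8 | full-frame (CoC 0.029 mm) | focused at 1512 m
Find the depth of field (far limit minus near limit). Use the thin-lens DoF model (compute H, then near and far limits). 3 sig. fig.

973 m

Hyperfocal distance H = f²/(N·c) + f = 646²/(2.8 × 0.029) + 646 = 417316/0.0812 + 646 ≈ 5140005.6 mm ≈ 5140 m.
Near limit Dn = s·(H − f)/(H + s − 2f) = 1512000 × (5140005.6 − 646) / (5140005.6 + 1512000 − 2 × 646) = 1512000 × 5139359.6 / 6650713.6 ≈ 1168403 mm.
Far limit Df = s·(H − f)/(H − s) = 1512000 × (5140005.6 − 646) / (5140005.6 − 1512000) = 1512000 × 5139359.6 / 3628005.6 ≈ 2141869 mm.
Depth of field = Df − Dn = 2141869 − 1168403 ≈ 973466 mm ≈ 973 m.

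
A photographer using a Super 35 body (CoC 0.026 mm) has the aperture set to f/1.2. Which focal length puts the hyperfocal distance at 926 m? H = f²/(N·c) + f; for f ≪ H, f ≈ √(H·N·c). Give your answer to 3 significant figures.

170 mm

From H = f²/(N·c) + f, with f ≪ H: f ≈ √(H·N·c) = √(926000 × 1.2 × 0.026) = √28891 ≈ 170.0 mm.
The +f correction barely moves this — solving exactly, f² + N·c·f − N·c·H = 0 ⇒ f = (−N·c + √((N·c)² + 4·N·c·H))/2 = (−0.0312 + √115565)/2 ≈ 169.96 mm, so f ≈ 170 mm.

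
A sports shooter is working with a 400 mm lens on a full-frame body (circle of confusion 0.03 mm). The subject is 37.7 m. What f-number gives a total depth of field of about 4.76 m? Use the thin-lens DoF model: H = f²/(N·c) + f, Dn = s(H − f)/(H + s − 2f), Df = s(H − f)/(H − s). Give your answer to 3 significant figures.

f/8.99

Write h = H − f = f²/(N·c). The thin-lens limits are Dn = s·h/(h + (s−f)) and Df = s·h/(h − (s−f)), so DoF = Df − Dn = 2·s·(s−f)·h / (h² − (s−f)²).
That is a quadratic in h: DoF·h² − 2·s·(s−f)·h − DoF·(s−f)² = 0 ⇒ h = (s−f)·(s + √(s² + DoF²)) / DoF = 37300 × (37700 + √(37700² + 4760²)) / 4760 = 37300 × (37700 + 37999.3) / 4760 ≈ 593190 mm.
Then N = f²/(c·h) = 400² / (0.03 × 593190) = 160000 / 17796 ≈ 8.99.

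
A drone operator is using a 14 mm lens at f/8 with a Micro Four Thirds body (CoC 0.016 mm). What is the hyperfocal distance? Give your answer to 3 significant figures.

1.55 m

Hyperfocal distance H = f²/(N·c) + f = 14²/(8 × 0.016) + 14 = 196/0.128 + 14 ≈ 1545.2 mm ≈ 1.55 m.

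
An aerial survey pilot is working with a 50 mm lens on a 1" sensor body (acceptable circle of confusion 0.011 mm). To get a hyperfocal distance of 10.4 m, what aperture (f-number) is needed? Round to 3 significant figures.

f/22

Rearrange H = f²/(N·c) + f for N: N = f² / ((H − f)·c).
N = 50² / ((10400 − 50) × 0.011) = 2500 / 113.8 ≈ 22.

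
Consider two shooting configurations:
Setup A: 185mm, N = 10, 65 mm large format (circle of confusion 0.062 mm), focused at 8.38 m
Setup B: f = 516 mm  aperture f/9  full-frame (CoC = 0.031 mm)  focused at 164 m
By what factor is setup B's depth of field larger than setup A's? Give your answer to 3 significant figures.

22.8

Setup A: H = 185²/(10×0.062) + 185 ≈ 55386.6 mm; DoF = Df − Dn = 9840.9 − 7296.8 ≈ 2544.1 mm.
Setup B: H = 516²/(9×0.031) + 516 ≈ 954838.6 mm; DoF = Df − Dn = 197902 − 140014 ≈ 57888 mm.
Ratio = 57888 / 2544.1 ≈ 22.8.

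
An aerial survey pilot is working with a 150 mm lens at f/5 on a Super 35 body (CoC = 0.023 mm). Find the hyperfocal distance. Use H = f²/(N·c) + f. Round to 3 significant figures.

196 m

Hyperfocal distance H = f²/(N·c) + f = 150²/(5 × 0.023) + 150 = 22500/0.115 + 150 ≈ 195802.2 mm ≈ 196 m.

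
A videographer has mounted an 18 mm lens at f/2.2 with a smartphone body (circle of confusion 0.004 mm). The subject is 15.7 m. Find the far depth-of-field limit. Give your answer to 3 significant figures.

Hyperfocal distance H = f²/(N·c) + f = 18²/(2.2 × 0.004) + 18 = 324/0.0088 + 18 ≈ 36836.2 mm ≈ 36.84 m.
Far limit Df = s·(H − f)/(H − s) = 15700 × (36836.2 − 18) / (36836.2 − 15700) = 15700 × 36818.2 / 21136.2 ≈ 27349 mm ≈ 27.3 m.

27.3 m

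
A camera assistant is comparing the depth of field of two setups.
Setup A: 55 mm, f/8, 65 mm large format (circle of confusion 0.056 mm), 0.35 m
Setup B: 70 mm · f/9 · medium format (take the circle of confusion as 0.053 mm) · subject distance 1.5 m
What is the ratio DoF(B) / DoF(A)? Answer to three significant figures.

Setup A: H = 55²/(8×0.056) + 55 ≈ 6807.2 mm; DoF = Df − Dn = 365.990 − 335.349 ≈ 30.641 mm.
Setup B: H = 70²/(9×0.053) + 70 ≈ 10342.5 mm; DoF = Df − Dn = 1742.58 − 1316.71 ≈ 425.87 mm.
Ratio = 425.87 / 30.641 ≈ 13.9.

13.9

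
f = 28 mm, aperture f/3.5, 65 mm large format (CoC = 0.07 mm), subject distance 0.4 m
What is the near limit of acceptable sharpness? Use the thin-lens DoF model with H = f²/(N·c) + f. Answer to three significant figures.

358 mm

Hyperfocal distance H = f²/(N·c) + f = 28²/(3.5 × 0.07) + 28 = 784/0.245 + 28 ≈ 3228.0 mm ≈ 3.228 m.
Near limit Dn = s·(H − f)/(H + s − 2f) = 400 × (3228.0 − 28) / (3228.0 + 400 − 2 × 28) = 400 × 3200.0 / 3572.0 ≈ 358.34 mm.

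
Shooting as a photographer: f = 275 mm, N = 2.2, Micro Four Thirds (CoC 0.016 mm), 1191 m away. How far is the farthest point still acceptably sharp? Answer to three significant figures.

Hyperfocal distance H = f²/(N·c) + f = 275²/(2.2 × 0.016) + 275 = 75625/0.0352 + 275 ≈ 2148712.5 mm ≈ 2149 m.
Far limit Df = s·(H − f)/(H − s) = 1191000 × (2148712.5 − 275) / (2148712.5 − 1191000) = 1191000 × 2148437.5 / 957712.5 ≈ 2671772 mm ≈ 2670 m.

2670 m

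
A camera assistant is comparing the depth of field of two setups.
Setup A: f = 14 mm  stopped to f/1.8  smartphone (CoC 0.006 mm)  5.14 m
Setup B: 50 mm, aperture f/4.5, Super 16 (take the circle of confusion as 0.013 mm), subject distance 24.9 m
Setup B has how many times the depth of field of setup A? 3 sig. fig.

13.9

Setup A: H = 14²/(1.8×0.006) + 14 ≈ 18162.1 mm; DoF = Df − Dn = 7163.3 − 4007.9 ≈ 3155.4 mm.
Setup B: H = 50²/(4.5×0.013) + 50 ≈ 42785.0 mm; DoF = Df − Dn = 59497 − 15745 ≈ 43752 mm.
Ratio = 43752 / 3155.4 ≈ 13.9.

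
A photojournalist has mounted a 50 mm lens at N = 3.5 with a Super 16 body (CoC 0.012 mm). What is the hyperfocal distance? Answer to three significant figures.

Hyperfocal distance H = f²/(N·c) + f = 50²/(3.5 × 0.012) + 50 = 2500/0.042 + 50 ≈ 59573.8 mm ≈ 59.6 m.

59.6 m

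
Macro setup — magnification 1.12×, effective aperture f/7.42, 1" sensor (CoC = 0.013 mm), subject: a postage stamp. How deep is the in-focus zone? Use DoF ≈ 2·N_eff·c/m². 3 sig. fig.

At magnification m, DoF ≈ 2·N_eff·c/m² = 2 × 7.42 × 0.013 / 1.12² = 0.1929 / 1.254 ≈ 0.154 mm.

0.154 mm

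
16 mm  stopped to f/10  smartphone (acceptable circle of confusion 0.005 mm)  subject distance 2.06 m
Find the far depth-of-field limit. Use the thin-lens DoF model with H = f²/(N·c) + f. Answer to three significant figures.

Hyperfocal distance H = f²/(N·c) + f = 16²/(10 × 0.005) + 16 = 256/0.05 + 16 ≈ 5136.0 mm ≈ 5.136 m.
Far limit Df = s·(H − f)/(H − s) = 2060 × (5136.0 − 16) / (5136.0 − 2060) = 2060 × 5120.0 / 3076.0 ≈ 3428.9 mm ≈ 3.43 m.

3.43 m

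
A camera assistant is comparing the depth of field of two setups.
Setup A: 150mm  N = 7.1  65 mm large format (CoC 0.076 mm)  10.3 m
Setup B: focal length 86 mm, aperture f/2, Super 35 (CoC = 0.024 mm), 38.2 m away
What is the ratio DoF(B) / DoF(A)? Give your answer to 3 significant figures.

Setup A: H = 150²/(7.1×0.076) + 150 ≈ 41847.6 mm; DoF = Df − Dn = 13613.9 − 8283.6 ≈ 5330.3 mm.
Setup B: H = 86²/(2×0.024) + 86 ≈ 154169.3 mm; DoF = Df − Dn = 50755 − 30625 ≈ 20130 mm.
Ratio = 20130 / 5330.3 ≈ 3.78.

3.78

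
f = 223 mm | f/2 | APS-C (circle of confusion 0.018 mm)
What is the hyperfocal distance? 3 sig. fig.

1380 m

Hyperfocal distance H = f²/(N·c) + f = 223²/(2 × 0.018) + 223 = 49729/0.036 + 223 ≈ 1381584.1 mm ≈ 1380 m.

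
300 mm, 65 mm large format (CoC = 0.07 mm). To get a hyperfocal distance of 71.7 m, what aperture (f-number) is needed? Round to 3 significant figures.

Rearrange H = f²/(N·c) + f for N: N = f² / ((H − f)·c).
N = 300² / ((71700 − 300) × 0.07) = 90000 / 4998 ≈ 18.

f/18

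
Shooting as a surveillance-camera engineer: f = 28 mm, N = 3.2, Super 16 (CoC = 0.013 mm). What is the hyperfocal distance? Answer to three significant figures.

Hyperfocal distance H = f²/(N·c) + f = 28²/(3.2 × 0.013) + 28 = 784/0.0416 + 28 ≈ 18874.2 mm ≈ 18.9 m.

18.9 m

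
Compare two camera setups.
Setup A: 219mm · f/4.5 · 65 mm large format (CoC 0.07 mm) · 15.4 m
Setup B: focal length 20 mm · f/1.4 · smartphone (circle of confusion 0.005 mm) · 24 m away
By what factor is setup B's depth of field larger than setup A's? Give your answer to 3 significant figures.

Setup A: H = 219²/(4.5×0.07) + 219 ≈ 152476.1 mm; DoF = Df − Dn = 17105.5 − 14003.7 ≈ 3101.8 mm.
Setup B: H = 20²/(1.4×0.005) + 20 ≈ 57162.9 mm; DoF = Df − Dn = 41354 − 16906 ≈ 24448 mm.
Ratio = 24448 / 3101.8 ≈ 7.88.

7.88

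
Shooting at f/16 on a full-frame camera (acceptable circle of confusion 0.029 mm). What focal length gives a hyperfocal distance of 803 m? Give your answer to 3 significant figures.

610 mm

From H = f²/(N·c) + f, with f ≪ H: f ≈ √(H·N·c) = √(803000 × 16 × 0.029) = √372592 ≈ 610.4 mm.
The +f correction barely moves this — solving exactly, f² + N·c·f − N·c·H = 0 ⇒ f = (−N·c + √((N·c)² + 4·N·c·H))/2 = (−0.464 + √1490368)/2 ≈ 610.17 mm, so f ≈ 610 mm.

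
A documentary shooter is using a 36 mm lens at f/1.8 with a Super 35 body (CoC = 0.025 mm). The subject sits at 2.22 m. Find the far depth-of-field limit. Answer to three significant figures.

Hyperfocal distance H = f²/(N·c) + f = 36²/(1.8 × 0.025) + 36 = 1296/0.045 + 36 ≈ 28836.0 mm ≈ 28.84 m.
Far limit Df = s·(H − f)/(H − s) = 2220 × (28836.0 − 36) / (28836.0 − 2220) = 2220 × 28800.0 / 26616.0 ≈ 2402.2 mm ≈ 2.40 m.

2.40 m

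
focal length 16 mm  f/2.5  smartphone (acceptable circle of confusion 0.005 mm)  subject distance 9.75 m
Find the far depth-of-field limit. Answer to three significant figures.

18.6 m

Hyperfocal distance H = f²/(N·c) + f = 16²/(2.5 × 0.005) + 16 = 256/0.0125 + 16 ≈ 20496.0 mm ≈ 20.50 m.
Far limit Df = s·(H − f)/(H − s) = 9750 × (20496.0 − 16) / (20496.0 − 9750) = 9750 × 20480.0 / 10746.0 ≈ 18582 mm ≈ 18.6 m.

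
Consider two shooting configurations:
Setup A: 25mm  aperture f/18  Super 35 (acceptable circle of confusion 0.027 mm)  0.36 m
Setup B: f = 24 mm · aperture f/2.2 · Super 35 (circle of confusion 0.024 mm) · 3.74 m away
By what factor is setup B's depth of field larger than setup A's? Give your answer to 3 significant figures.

14.3

Setup A: H = 25²/(18×0.027) + 25 ≈ 1311.0 mm; DoF = Df − Dn = 486.81 − 285.60 ≈ 201.21 mm.
Setup B: H = 24²/(2.2×0.024) + 24 ≈ 10933.1 mm; DoF = Df − Dn = 5672.1 − 2789.7 ≈ 2882.4 mm.
Ratio = 2882.4 / 201.21 ≈ 14.3.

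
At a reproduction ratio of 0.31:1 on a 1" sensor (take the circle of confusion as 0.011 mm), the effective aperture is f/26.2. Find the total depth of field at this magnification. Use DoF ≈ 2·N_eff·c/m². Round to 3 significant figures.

At magnification m, DoF ≈ 2·N_eff·c/m² = 2 × 26.2 × 0.011 / 0.31² = 0.5764 / 0.0961 ≈ 6 mm.

6.00 mm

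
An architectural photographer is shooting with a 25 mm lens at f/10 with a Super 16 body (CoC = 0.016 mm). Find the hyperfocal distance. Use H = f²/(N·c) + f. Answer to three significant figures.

Hyperfocal distance H = f²/(N·c) + f = 25²/(10 × 0.016) + 25 = 625/0.16 + 25 ≈ 3931.2 mm ≈ 3.93 m.

3.93 m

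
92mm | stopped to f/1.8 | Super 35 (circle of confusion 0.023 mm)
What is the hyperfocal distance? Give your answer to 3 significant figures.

Hyperfocal distance H = f²/(N·c) + f = 92²/(1.8 × 0.023) + 92 = 8464/0.0414 + 92 ≈ 204536.4 mm ≈ 205 m.

205 m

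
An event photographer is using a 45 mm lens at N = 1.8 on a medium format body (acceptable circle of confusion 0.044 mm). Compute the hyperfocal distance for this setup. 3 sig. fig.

25.6 m

Hyperfocal distance H = f²/(N·c) + f = 45²/(1.8 × 0.044) + 45 = 2025/0.0792 + 45 ≈ 25613.2 mm ≈ 25.6 m.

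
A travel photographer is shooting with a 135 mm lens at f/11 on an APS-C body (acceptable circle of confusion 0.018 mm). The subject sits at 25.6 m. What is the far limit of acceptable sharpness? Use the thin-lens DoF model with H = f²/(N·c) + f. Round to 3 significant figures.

35.4 m

Hyperfocal distance H = f²/(N·c) + f = 135²/(11 × 0.018) + 135 = 18225/0.198 + 135 ≈ 92180.5 mm ≈ 92.18 m.
Far limit Df = s·(H − f)/(H − s) = 25600 × (92180.5 − 135) / (92180.5 − 25600) = 25600 × 92045.5 / 66580.5 ≈ 35391 mm ≈ 35.4 m.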